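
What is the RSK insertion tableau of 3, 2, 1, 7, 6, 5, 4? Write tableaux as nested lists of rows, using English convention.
After inserting 3: P = [[3]].
After inserting 2: P = [[2], [3]].
After inserting 1: P = [[1], [2], [3]].
After inserting 7: P = [[1, 7], [2], [3]].
After inserting 6: P = [[1, 6], [2, 7], [3]].
After inserting 5: P = [[1, 5], [2, 6], [3, 7]].
After inserting 4: P = [[1, 4], [2, 5], [3, 6], [7]].

So P = [[1, 4], [2, 5], [3, 6], [7]].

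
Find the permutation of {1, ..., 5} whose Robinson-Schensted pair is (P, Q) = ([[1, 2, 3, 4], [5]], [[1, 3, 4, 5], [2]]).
Reverse the RSK construction: for i from n down to 1, find the cell of Q containing i, remove the entry at that cell from P, and reverse-bump it up through P; the value ejected from row 1 is w(i).

Step i=5: Q has 5 at row 1, column 4; remove that cell from P, ejecting 4. So w(5) = 4. P is now [[1, 2, 3], [5]].
Step i=4: Q has 4 at row 1, column 3; remove that cell from P, ejecting 3. So w(4) = 3. P is now [[1, 2], [5]].
Step i=3: Q has 3 at row 1, column 2; remove that cell from P, ejecting 2. So w(3) = 2. P is now [[1], [5]].
Step i=2: Q has 2 at row 2, column 1; remove 5 from row 2 of P and reverse-bump: 5 enters row 1 and ejects 1. So w(2) = 1. P is now [[5]].
Step i=1: Q has 1 at row 1, column 1; remove that cell from P, ejecting 5. So w(1) = 5. P is now [].

So w = 5 1 2 3 4.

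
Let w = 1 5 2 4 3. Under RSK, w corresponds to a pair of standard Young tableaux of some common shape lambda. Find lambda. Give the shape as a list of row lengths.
Row-insert each entry into an empty tableau.

After inserting 1: P = [[1]].
After inserting 5: P = [[1, 5]].
After inserting 2: P = [[1, 2], [5]].
After inserting 4: P = [[1, 2, 4], [5]].
After inserting 3: P = [[1, 2, 3], [4], [5]].

The final insertion tableau P = [[1, 2, 3], [4], [5]] has shape [3, 1, 1].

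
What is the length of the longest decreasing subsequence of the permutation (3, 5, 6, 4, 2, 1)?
4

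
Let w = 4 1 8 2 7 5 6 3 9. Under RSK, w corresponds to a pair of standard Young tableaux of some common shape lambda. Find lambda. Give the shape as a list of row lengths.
[5, 2, 1, 1]

Row-insert each entry into an empty tableau.

After inserting 4: P = [[4]].
After inserting 1: P = [[1], [4]].
After inserting 8: P = [[1, 8], [4]].
After inserting 2: P = [[1, 2], [4, 8]].
After inserting 7: P = [[1, 2, 7], [4, 8]].
After inserting 5: P = [[1, 2, 5], [4, 7], [8]].
After inserting 6: P = [[1, 2, 5, 6], [4, 7], [8]].
After inserting 3: P = [[1, 2, 3, 6], [4, 5], [7], [8]].
After inserting 9: P = [[1, 2, 3, 6, 9], [4, 5], [7], [8]].

The final insertion tableau P = [[1, 2, 3, 6, 9], [4, 5], [7], [8]] has shape [5, 2, 1, 1].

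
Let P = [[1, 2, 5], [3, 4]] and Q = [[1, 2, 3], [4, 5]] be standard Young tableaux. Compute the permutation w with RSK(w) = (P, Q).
Reverse the RSK construction: for i from n down to 1, find the cell of Q containing i, remove the entry at that cell from P, and reverse-bump it up through P; the value ejected from row 1 is w(i).

Step i=5: Q has 5 at row 2, column 2; remove 4 from row 2 of P and reverse-bump: 4 enters row 1 and ejects 2. So w(5) = 2. P is now [[1, 4, 5], [3]].
Step i=4: Q has 4 at row 2, column 1; remove 3 from row 2 of P and reverse-bump: 3 enters row 1 and ejects 1. So w(4) = 1. P is now [[3, 4, 5]].
Step i=3: Q has 3 at row 1, column 3; remove that cell from P, ejecting 5. So w(3) = 5. P is now [[3, 4]].
Step i=2: Q has 2 at row 1, column 2; remove that cell from P, ejecting 4. So w(2) = 4. P is now [[3]].
Step i=1: Q has 1 at row 1, column 1; remove that cell from P, ejecting 3. So w(1) = 3. P is now [].

So w = 3 4 5 1 2.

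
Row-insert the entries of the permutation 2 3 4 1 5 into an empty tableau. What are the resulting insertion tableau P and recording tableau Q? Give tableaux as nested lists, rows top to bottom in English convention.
Insert each entry of the permutation into P by Schensted row insertion, recording in Q the position of each new cell.

Insert 2: appended to row 1. P = [[2]].
Insert 3: appended to row 1. P = [[2, 3]].
Insert 4: appended to row 1. P = [[2, 3, 4]].
Insert 1: 1 bumps 2 from row 1; 2 starts row 2. P = [[1, 3, 4], [2]].
Insert 5: appended to row 1. P = [[1, 3, 4, 5], [2]].

So P = [[1, 3, 4, 5], [2]], Q = [[1, 2, 3, 5], [4]].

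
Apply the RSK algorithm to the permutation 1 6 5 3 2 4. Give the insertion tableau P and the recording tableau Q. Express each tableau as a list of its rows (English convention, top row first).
Insert each entry of the permutation into P by Schensted row insertion, recording in Q the position of each new cell.

Insert 1: appended to row 1. P = [[1]].
Insert 6: appended to row 1. P = [[1, 6]].
Insert 5: 5 bumps 6 from row 1; 6 starts row 2. P = [[1, 5], [6]].
Insert 3: 3 bumps 5 from row 1; 5 bumps 6 from row 2; 6 starts row 3. P = [[1, 3], [5], [6]].
Insert 2: 2 bumps 3 from row 1; 3 bumps 5 from row 2; 5 bumps 6 from row 3; 6 starts row 4. P = [[1, 2], [3], [5], [6]].
Insert 4: appended to row 1. P = [[1, 2, 4], [3], [5], [6]].

So P = [[1, 2, 4], [3], [5], [6]], Q = [[1, 2, 6], [3], [4], [5]].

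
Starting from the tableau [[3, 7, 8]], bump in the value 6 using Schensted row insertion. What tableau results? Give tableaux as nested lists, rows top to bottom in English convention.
In row 1, 6 replaces 7 (the leftmost entry greater than 6); 7 is bumped to row 2. 7 starts a new row 2. The new tableau is [[3, 6, 8], [7]].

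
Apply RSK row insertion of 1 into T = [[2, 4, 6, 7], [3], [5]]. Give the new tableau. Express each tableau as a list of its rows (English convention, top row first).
In row 1, 1 replaces 2 (the leftmost entry greater than 1); 2 is bumped to row 2. In row 2, 2 replaces 3 (the leftmost entry greater than 2); 3 is bumped to row 3. In row 3, 3 replaces 5 (the leftmost entry greater than 3); 5 is bumped to row 4. 5 starts a new row 4. The new tableau is [[1, 4, 6, 7], [2], [3], [5]].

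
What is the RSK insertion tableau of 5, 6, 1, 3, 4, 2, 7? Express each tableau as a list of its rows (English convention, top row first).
Insert 5: appended to row 1. P = [[5]].
Insert 6: appended to row 1. P = [[5, 6]].
Insert 1: 1 bumps 5 from row 1; 5 starts row 2. P = [[1, 6], [5]].
Insert 3: 3 bumps 6 from row 1; 6 appends to row 2. P = [[1, 3], [5, 6]].
Insert 4: appended to row 1. P = [[1, 3, 4], [5, 6]].
Insert 2: 2 bumps 3 from row 1; 3 bumps 5 from row 2; 5 starts row 3. P = [[1, 2, 4], [3, 6], [5]].
Insert 7: appended to row 1. P = [[1, 2, 4, 7], [3, 6], [5]].

So P = [[1, 2, 4, 7], [3, 6], [5]].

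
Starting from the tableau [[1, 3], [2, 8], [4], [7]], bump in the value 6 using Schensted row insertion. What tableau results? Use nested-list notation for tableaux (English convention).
6 is larger than every entry of row 1, so it is appended to row 1. The new tableau is [[1, 3, 6], [2, 8], [4], [7]].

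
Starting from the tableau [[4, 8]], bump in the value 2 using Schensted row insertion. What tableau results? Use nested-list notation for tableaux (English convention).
In row 1, 2 replaces 4 (the leftmost entry greater than 2); 4 is bumped to row 2. 4 starts a new row 2. The new tableau is [[2, 8], [4]].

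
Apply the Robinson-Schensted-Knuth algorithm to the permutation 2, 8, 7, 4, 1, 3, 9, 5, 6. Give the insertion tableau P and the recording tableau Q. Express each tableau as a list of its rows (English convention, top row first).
P = [[1, 3, 5, 6], [2, 4, 9], [7], [8]], Q = [[1, 2, 7, 9], [3, 6, 8], [4], [5]]

Insert each entry of the permutation into P by Schensted row insertion, recording in Q the position of each new cell.

Insert 2: appended to row 1. P = [[2]].
Insert 8: appended to row 1. P = [[2, 8]].
Insert 7: 7 bumps 8 from row 1; 8 starts row 2. P = [[2, 7], [8]].
Insert 4: 4 bumps 7 from row 1; 7 bumps 8 from row 2; 8 starts row 3. P = [[2, 4], [7], [8]].
Insert 1: 1 bumps 2 from row 1; 2 bumps 7 from row 2; 7 bumps 8 from row 3; 8 starts row 4. P = [[1, 4], [2], [7], [8]].
Insert 3: 3 bumps 4 from row 1; 4 appends to row 2. P = [[1, 3], [2, 4], [7], [8]].
Insert 9: appended to row 1. P = [[1, 3, 9], [2, 4], [7], [8]].
Insert 5: 5 bumps 9 from row 1; 9 appends to row 2. P = [[1, 3, 5], [2, 4, 9], [7], [8]].
Insert 6: appended to row 1. P = [[1, 3, 5, 6], [2, 4, 9], [7], [8]].

So P = [[1, 3, 5, 6], [2, 4, 9], [7], [8]], Q = [[1, 2, 7, 9], [3, 6, 8], [4], [5]].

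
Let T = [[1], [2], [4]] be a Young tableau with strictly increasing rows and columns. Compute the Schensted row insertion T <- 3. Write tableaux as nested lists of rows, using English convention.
[[1, 3], [2], [4]]

3 is larger than every entry of row 1, so it is appended to row 1. The new tableau is [[1, 3], [2], [4]].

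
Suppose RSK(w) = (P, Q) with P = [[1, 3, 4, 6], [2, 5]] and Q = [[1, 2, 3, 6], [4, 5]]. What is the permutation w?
2 3 5 1 4 6

Reverse the RSK construction: for i from n down to 1, find the cell of Q containing i, remove the entry at that cell from P, and reverse-bump it up through P; the value ejected from row 1 is w(i).

Step i=6: Q has 6 at row 1, column 4; remove that cell from P, ejecting 6. So w(6) = 6. P is now [[1, 3, 4], [2, 5]].
Step i=5: Q has 5 at row 2, column 2; remove 5 from row 2 of P and reverse-bump: 5 enters row 1 and ejects 4. So w(5) = 4. P is now [[1, 3, 5], [2]].
Step i=4: Q has 4 at row 2, column 1; remove 2 from row 2 of P and reverse-bump: 2 enters row 1 and ejects 1. So w(4) = 1. P is now [[2, 3, 5]].
Step i=3: Q has 3 at row 1, column 3; remove that cell from P, ejecting 5. So w(3) = 5. P is now [[2, 3]].
Step i=2: Q has 2 at row 1, column 2; remove that cell from P, ejecting 3. So w(2) = 3. P is now [[2]].
Step i=1: Q has 1 at row 1, column 1; remove that cell from P, ejecting 2. So w(1) = 2. P is now [].

So w = 2 3 5 1 4 6.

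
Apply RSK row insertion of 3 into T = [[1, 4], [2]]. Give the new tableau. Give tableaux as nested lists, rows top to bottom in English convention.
In row 1, 3 replaces 4 (the leftmost entry greater than 3); 4 is bumped to row 2. 4 is appended to row 2. The new tableau is [[1, 3], [2, 4]].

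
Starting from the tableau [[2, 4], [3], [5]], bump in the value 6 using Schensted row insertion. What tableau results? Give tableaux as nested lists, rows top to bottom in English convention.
6 is larger than every entry of row 1, so it is appended to row 1. The new tableau is [[2, 4, 6], [3], [5]].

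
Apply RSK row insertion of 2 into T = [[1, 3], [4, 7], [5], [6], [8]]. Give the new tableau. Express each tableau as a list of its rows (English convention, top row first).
In row 1, 2 replaces 3 (the leftmost entry greater than 2); 3 is bumped to row 2. In row 2, 3 replaces 4 (the leftmost entry greater than 3); 4 is bumped to row 3. In row 3, 4 replaces 5 (the leftmost entry greater than 4); 5 is bumped to row 4. In row 4, 5 replaces 6 (the leftmost entry greater than 5); 6 is bumped to row 5. In row 5, 6 replaces 8 (the leftmost entry greater than 6); 8 is bumped to row 6. 8 starts a new row 6. The new tableau is [[1, 2], [3, 7], [4], [5], [6], [8]].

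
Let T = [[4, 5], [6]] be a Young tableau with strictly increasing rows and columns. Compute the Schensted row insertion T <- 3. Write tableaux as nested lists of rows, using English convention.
In row 1, 3 replaces 4 (the leftmost entry greater than 3); 4 is bumped to row 2. In row 2, 4 replaces 6 (the leftmost entry greater than 4); 6 is bumped to row 3. 6 starts a new row 3. The new tableau is [[3, 5], [4], [6]].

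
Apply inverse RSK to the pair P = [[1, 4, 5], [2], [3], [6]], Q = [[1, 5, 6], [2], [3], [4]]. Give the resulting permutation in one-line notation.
Reverse the RSK construction: for i from n down to 1, find the cell of Q containing i, remove the entry at that cell from P, and reverse-bump it up through P; the value ejected from row 1 is w(i).

Step i=6: Q has 6 at row 1, column 3; remove that cell from P, ejecting 5. So w(6) = 5. P is now [[1, 4], [2], [3], [6]].
Step i=5: Q has 5 at row 1, column 2; remove that cell from P, ejecting 4. So w(5) = 4. P is now [[1], [2], [3], [6]].
Step i=4: Q has 4 at row 4, column 1; remove 6 from row 4 of P and reverse-bump: 6 enters row 3 and ejects 3; 3 enters row 2 and ejects 2; 2 enters row 1 and ejects 1. So w(4) = 1. P is now [[2], [3], [6]].
Step i=3: Q has 3 at row 3, column 1; remove 6 from row 3 of P and reverse-bump: 6 enters row 2 and ejects 3; 3 enters row 1 and ejects 2. So w(3) = 2. P is now [[3], [6]].
Step i=2: Q has 2 at row 2, column 1; remove 6 from row 2 of P and reverse-bump: 6 enters row 1 and ejects 3. So w(2) = 3. P is now [[6]].
Step i=1: Q has 1 at row 1, column 1; remove that cell from P, ejecting 6. So w(1) = 6. P is now [].

So w = 6 3 2 1 4 5.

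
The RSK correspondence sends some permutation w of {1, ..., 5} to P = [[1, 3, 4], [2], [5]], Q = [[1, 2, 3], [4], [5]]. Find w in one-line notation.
Reverse the RSK construction: for i from n down to 1, find the cell of Q containing i, remove the entry at that cell from P, and reverse-bump it up through P; the value ejected from row 1 is w(i).

Step i=5: Q has 5 at row 3, column 1; remove 5 from row 3 of P and reverse-bump: 5 enters row 2 and ejects 2; 2 enters row 1 and ejects 1. So w(5) = 1. P is now [[2, 3, 4], [5]].
Step i=4: Q has 4 at row 2, column 1; remove 5 from row 2 of P and reverse-bump: 5 enters row 1 and ejects 4. So w(4) = 4. P is now [[2, 3, 5]].
Step i=3: Q has 3 at row 1, column 3; remove that cell from P, ejecting 5. So w(3) = 5. P is now [[2, 3]].
Step i=2: Q has 2 at row 1, column 2; remove that cell from P, ejecting 3. So w(2) = 3. P is now [[2]].
Step i=1: Q has 1 at row 1, column 1; remove that cell from P, ejecting 2. So w(1) = 2. P is now [].

So w = 2 3 5 4 1.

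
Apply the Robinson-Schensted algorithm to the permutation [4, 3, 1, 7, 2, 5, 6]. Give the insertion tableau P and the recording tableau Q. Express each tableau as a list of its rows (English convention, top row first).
Insert each entry of the permutation into P by Schensted row insertion, recording in Q the position of each new cell.

Insert 4: appended to row 1. P = [[4]].
Insert 3: 3 bumps 4 from row 1; 4 starts row 2. P = [[3], [4]].
Insert 1: 1 bumps 3 from row 1; 3 bumps 4 from row 2; 4 starts row 3. P = [[1], [3], [4]].
Insert 7: appended to row 1. P = [[1, 7], [3], [4]].
Insert 2: 2 bumps 7 from row 1; 7 appends to row 2. P = [[1, 2], [3, 7], [4]].
Insert 5: appended to row 1. P = [[1, 2, 5], [3, 7], [4]].
Insert 6: appended to row 1. P = [[1, 2, 5, 6], [3, 7], [4]].

So P = [[1, 2, 5, 6], [3, 7], [4]], Q = [[1, 4, 6, 7], [2, 5], [3]].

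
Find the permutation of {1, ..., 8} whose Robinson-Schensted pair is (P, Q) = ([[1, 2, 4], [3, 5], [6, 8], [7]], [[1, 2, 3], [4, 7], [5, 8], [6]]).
Reverse the RSK construction: for i from n down to 1, find the cell of Q containing i, remove the entry at that cell from P, and reverse-bump it up through P; the value ejected from row 1 is w(i).

Step i=8: Q has 8 at row 3, column 2; remove 8 from row 3 of P and reverse-bump: 8 enters row 2 and ejects 5; 5 enters row 1 and ejects 4. So w(8) = 4. P is now [[1, 2, 5], [3, 8], [6], [7]].
Step i=7: Q has 7 at row 2, column 2; remove 8 from row 2 of P and reverse-bump: 8 enters row 1 and ejects 5. So w(7) = 5. P is now [[1, 2, 8], [3], [6], [7]].
Step i=6: Q has 6 at row 4, column 1; remove 7 from row 4 of P and reverse-bump: 7 enters row 3 and ejects 6; 6 enters row 2 and ejects 3; 3 enters row 1 and ejects 2. So w(6) = 2. P is now [[1, 3, 8], [6], [7]].
Step i=5: Q has 5 at row 3, column 1; remove 7 from row 3 of P and reverse-bump: 7 enters row 2 and ejects 6; 6 enters row 1 and ejects 3. So w(5) = 3. P is now [[1, 6, 8], [7]].
Step i=4: Q has 4 at row 2, column 1; remove 7 from row 2 of P and reverse-bump: 7 enters row 1 and ejects 6. So w(4) = 6. P is now [[1, 7, 8]].
Step i=3: Q has 3 at row 1, column 3; remove that cell from P, ejecting 8. So w(3) = 8. P is now [[1, 7]].
Step i=2: Q has 2 at row 1, column 2; remove that cell from P, ejecting 7. So w(2) = 7. P is now [[1]].
Step i=1: Q has 1 at row 1, column 1; remove that cell from P, ejecting 1. So w(1) = 1. P is now [].

So w = 1 7 8 6 3 2 5 4.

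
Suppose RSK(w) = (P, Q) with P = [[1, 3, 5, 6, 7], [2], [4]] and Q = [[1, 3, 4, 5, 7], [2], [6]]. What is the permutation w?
Reverse the RSK construction: for i from n down to 1, find the cell of Q containing i, remove the entry at that cell from P, and reverse-bump it up through P; the value ejected from row 1 is w(i).

Step i=7: Q has 7 at row 1, column 5; remove that cell from P, ejecting 7. So w(7) = 7. P is now [[1, 3, 5, 6], [2], [4]].
Step i=6: Q has 6 at row 3, column 1; remove 4 from row 3 of P and reverse-bump: 4 enters row 2 and ejects 2; 2 enters row 1 and ejects 1. So w(6) = 1. P is now [[2, 3, 5, 6], [4]].
Step i=5: Q has 5 at row 1, column 4; remove that cell from P, ejecting 6. So w(5) = 6. P is now [[2, 3, 5], [4]].
Step i=4: Q has 4 at row 1, column 3; remove that cell from P, ejecting 5. So w(4) = 5. P is now [[2, 3], [4]].
Step i=3: Q has 3 at row 1, column 2; remove that cell from P, ejecting 3. So w(3) = 3. P is now [[2], [4]].
Step i=2: Q has 2 at row 2, column 1; remove 4 from row 2 of P and reverse-bump: 4 enters row 1 and ejects 2. So w(2) = 2. P is now [[4]].
Step i=1: Q has 1 at row 1, column 1; remove that cell from P, ejecting 4. So w(1) = 4. P is now [].

So w = 4 2 3 5 6 1 7.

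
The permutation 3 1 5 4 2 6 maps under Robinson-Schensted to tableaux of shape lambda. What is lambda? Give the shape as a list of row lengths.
Row-insert each entry into an empty tableau.

After inserting 3: P = [[3]].
After inserting 1: P = [[1], [3]].
After inserting 5: P = [[1, 5], [3]].
After inserting 4: P = [[1, 4], [3, 5]].
After inserting 2: P = [[1, 2], [3, 4], [5]].
After inserting 6: P = [[1, 2, 6], [3, 4], [5]].

The final insertion tableau P = [[1, 2, 6], [3, 4], [5]] has shape [3, 2, 1].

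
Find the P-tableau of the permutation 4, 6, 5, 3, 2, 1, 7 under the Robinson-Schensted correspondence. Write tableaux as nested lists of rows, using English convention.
P = [[1, 5, 7], [2], [3], [4], [6]]

After inserting 4: P = [[4]].
After inserting 6: P = [[4, 6]].
After inserting 5: P = [[4, 5], [6]].
After inserting 3: P = [[3, 5], [4], [6]].
After inserting 2: P = [[2, 5], [3], [4], [6]].
After inserting 1: P = [[1, 5], [2], [3], [4], [6]].
After inserting 7: P = [[1, 5, 7], [2], [3], [4], [6]].

So P = [[1, 5, 7], [2], [3], [4], [6]].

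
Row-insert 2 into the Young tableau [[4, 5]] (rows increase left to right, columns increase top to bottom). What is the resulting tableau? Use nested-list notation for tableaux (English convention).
[[2, 5], [4]]

In row 1, 2 replaces 4 (the leftmost entry greater than 2); 4 is bumped to row 2. 4 starts a new row 2. The new tableau is [[2, 5], [4]].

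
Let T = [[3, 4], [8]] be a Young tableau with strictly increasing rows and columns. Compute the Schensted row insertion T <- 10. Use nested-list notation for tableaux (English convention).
[[3, 4, 10], [8]]

10 is larger than every entry of row 1, so it is appended to row 1. The new tableau is [[3, 4, 10], [8]].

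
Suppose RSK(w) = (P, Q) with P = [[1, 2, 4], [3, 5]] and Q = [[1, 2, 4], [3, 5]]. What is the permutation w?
1 3 2 5 4

Reverse the RSK construction: for i from n down to 1, find the cell of Q containing i, remove the entry at that cell from P, and reverse-bump it up through P; the value ejected from row 1 is w(i).

Step i=5: Q has 5 at row 2, column 2; remove 5 from row 2 of P and reverse-bump: 5 enters row 1 and ejects 4. So w(5) = 4. P is now [[1, 2, 5], [3]].
Step i=4: Q has 4 at row 1, column 3; remove that cell from P, ejecting 5. So w(4) = 5. P is now [[1, 2], [3]].
Step i=3: Q has 3 at row 2, column 1; remove 3 from row 2 of P and reverse-bump: 3 enters row 1 and ejects 2. So w(3) = 2. P is now [[1, 3]].
Step i=2: Q has 2 at row 1, column 2; remove that cell from P, ejecting 3. So w(2) = 3. P is now [[1]].
Step i=1: Q has 1 at row 1, column 1; remove that cell from P, ejecting 1. So w(1) = 1. P is now [].

So w = 1 3 2 5 4.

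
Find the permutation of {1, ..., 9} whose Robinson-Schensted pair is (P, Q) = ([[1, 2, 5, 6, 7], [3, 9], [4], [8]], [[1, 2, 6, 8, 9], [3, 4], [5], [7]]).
8 9 1 4 3 5 2 6 7

Reverse the RSK construction: for i from n down to 1, find the cell of Q containing i, remove the entry at that cell from P, and reverse-bump it up through P; the value ejected from row 1 is w(i).

Step i=9: Q has 9 at row 1, column 5; remove that cell from P, ejecting 7. So w(9) = 7. P is now [[1, 2, 5, 6], [3, 9], [4], [8]].
Step i=8: Q has 8 at row 1, column 4; remove that cell from P, ejecting 6. So w(8) = 6. P is now [[1, 2, 5], [3, 9], [4], [8]].
Step i=7: Q has 7 at row 4, column 1; remove 8 from row 4 of P and reverse-bump: 8 enters row 3 and ejects 4; 4 enters row 2 and ejects 3; 3 enters row 1 and ejects 2. So w(7) = 2. P is now [[1, 3, 5], [4, 9], [8]].
Step i=6: Q has 6 at row 1, column 3; remove that cell from P, ejecting 5. So w(6) = 5. P is now [[1, 3], [4, 9], [8]].
Step i=5: Q has 5 at row 3, column 1; remove 8 from row 3 of P and reverse-bump: 8 enters row 2 and ejects 4; 4 enters row 1 and ejects 3. So w(5) = 3. P is now [[1, 4], [8, 9]].
Step i=4: Q has 4 at row 2, column 2; remove 9 from row 2 of P and reverse-bump: 9 enters row 1 and ejects 4. So w(4) = 4. P is now [[1, 9], [8]].
Step i=3: Q has 3 at row 2, column 1; remove 8 from row 2 of P and reverse-bump: 8 enters row 1 and ejects 1. So w(3) = 1. P is now [[8, 9]].
Step i=2: Q has 2 at row 1, column 2; remove that cell from P, ejecting 9. So w(2) = 9. P is now [[8]].
Step i=1: Q has 1 at row 1, column 1; remove that cell from P, ejecting 8. So w(1) = 8. P is now [].

So w = 8 9 1 4 3 5 2 6 7.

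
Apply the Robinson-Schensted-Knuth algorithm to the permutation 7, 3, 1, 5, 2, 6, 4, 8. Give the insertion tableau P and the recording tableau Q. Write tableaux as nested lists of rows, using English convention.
P = [[1, 2, 4, 8], [3, 5, 6], [7]], Q = [[1, 4, 6, 8], [2, 5, 7], [3]]

Insert each entry of the permutation into P by Schensted row insertion, recording in Q the position of each new cell.

After inserting 7: P = [[7]].
After inserting 3: P = [[3], [7]].
After inserting 1: P = [[1], [3], [7]].
After inserting 5: P = [[1, 5], [3], [7]].
After inserting 2: P = [[1, 2], [3, 5], [7]].
After inserting 6: P = [[1, 2, 6], [3, 5], [7]].
After inserting 4: P = [[1, 2, 4], [3, 5, 6], [7]].
After inserting 8: P = [[1, 2, 4, 8], [3, 5, 6], [7]].

So P = [[1, 2, 4, 8], [3, 5, 6], [7]], Q = [[1, 4, 6, 8], [2, 5, 7], [3]].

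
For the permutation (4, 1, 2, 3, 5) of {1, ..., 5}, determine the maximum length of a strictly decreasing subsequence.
2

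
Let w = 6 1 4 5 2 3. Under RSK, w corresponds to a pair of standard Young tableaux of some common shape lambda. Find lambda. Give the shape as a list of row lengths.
Row-insert each entry into an empty tableau.

After inserting 6: P = [[6]].
After inserting 1: P = [[1], [6]].
After inserting 4: P = [[1, 4], [6]].
After inserting 5: P = [[1, 4, 5], [6]].
After inserting 2: P = [[1, 2, 5], [4], [6]].
After inserting 3: P = [[1, 2, 3], [4, 5], [6]].

The final insertion tableau P = [[1, 2, 3], [4, 5], [6]] has shape [3, 2, 1].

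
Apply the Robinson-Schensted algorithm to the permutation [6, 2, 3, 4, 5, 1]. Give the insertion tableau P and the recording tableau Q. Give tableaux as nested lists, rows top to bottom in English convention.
Insert each entry of the permutation into P by Schensted row insertion, recording in Q the position of each new cell.

Insert 6: appended to row 1. P = [[6]].
Insert 2: 2 bumps 6 from row 1; 6 starts row 2. P = [[2], [6]].
Insert 3: appended to row 1. P = [[2, 3], [6]].
Insert 4: appended to row 1. P = [[2, 3, 4], [6]].
Insert 5: appended to row 1. P = [[2, 3, 4, 5], [6]].
Insert 1: 1 bumps 2 from row 1; 2 bumps 6 from row 2; 6 starts row 3. P = [[1, 3, 4, 5], [2], [6]].

So P = [[1, 3, 4, 5], [2], [6]], Q = [[1, 3, 4, 5], [2], [6]].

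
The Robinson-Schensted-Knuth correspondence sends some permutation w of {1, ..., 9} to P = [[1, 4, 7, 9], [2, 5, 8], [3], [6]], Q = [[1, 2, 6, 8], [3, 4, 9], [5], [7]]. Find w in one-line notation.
3 6 2 5 4 8 1 9 7

Reverse the RSK construction: for i from n down to 1, find the cell of Q containing i, remove the entry at that cell from P, and reverse-bump it up through P; the value ejected from row 1 is w(i).

Step i=9: Q has 9 at row 2, column 3; remove 8 from row 2 of P and reverse-bump: 8 enters row 1 and ejects 7. So w(9) = 7. P is now [[1, 4, 8, 9], [2, 5], [3], [6]].
Step i=8: Q has 8 at row 1, column 4; remove that cell from P, ejecting 9. So w(8) = 9. P is now [[1, 4, 8], [2, 5], [3], [6]].
Step i=7: Q has 7 at row 4, column 1; remove 6 from row 4 of P and reverse-bump: 6 enters row 3 and ejects 3; 3 enters row 2 and ejects 2; 2 enters row 1 and ejects 1. So w(7) = 1. P is now [[2, 4, 8], [3, 5], [6]].
Step i=6: Q has 6 at row 1, column 3; remove that cell from P, ejecting 8. So w(6) = 8. P is now [[2, 4], [3, 5], [6]].
Step i=5: Q has 5 at row 3, column 1; remove 6 from row 3 of P and reverse-bump: 6 enters row 2 and ejects 5; 5 enters row 1 and ejects 4. So w(5) = 4. P is now [[2, 5], [3, 6]].
Step i=4: Q has 4 at row 2, column 2; remove 6 from row 2 of P and reverse-bump: 6 enters row 1 and ejects 5. So w(4) = 5. P is now [[2, 6], [3]].
Step i=3: Q has 3 at row 2, column 1; remove 3 from row 2 of P and reverse-bump: 3 enters row 1 and ejects 2. So w(3) = 2. P is now [[3, 6]].
Step i=2: Q has 2 at row 1, column 2; remove that cell from P, ejecting 6. So w(2) = 6. P is now [[3]].
Step i=1: Q has 1 at row 1, column 1; remove that cell from P, ejecting 3. So w(1) = 3. P is now [].

So w = 3 6 2 5 4 8 1 9 7.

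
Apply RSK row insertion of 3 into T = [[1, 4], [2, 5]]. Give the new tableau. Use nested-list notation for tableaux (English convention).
[[1, 3], [2, 4], [5]]

In row 1, 3 replaces 4 (the leftmost entry greater than 3); 4 is bumped to row 2. In row 2, 4 replaces 5 (the leftmost entry greater than 4); 5 is bumped to row 3. 5 starts a new row 3. The new tableau is [[1, 3], [2, 4], [5]].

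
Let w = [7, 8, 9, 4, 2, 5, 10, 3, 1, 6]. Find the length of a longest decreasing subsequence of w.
4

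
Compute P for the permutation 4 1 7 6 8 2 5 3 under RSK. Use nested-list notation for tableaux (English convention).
Insert 4: appended to row 1. P = [[4]].
Insert 1: 1 bumps 4 from row 1; 4 starts row 2. P = [[1], [4]].
Insert 7: appended to row 1. P = [[1, 7], [4]].
Insert 6: 6 bumps 7 from row 1; 7 appends to row 2. P = [[1, 6], [4, 7]].
Insert 8: appended to row 1. P = [[1, 6, 8], [4, 7]].
Insert 2: 2 bumps 6 from row 1; 6 bumps 7 from row 2; 7 starts row 3. P = [[1, 2, 8], [4, 6], [7]].
Insert 5: 5 bumps 8 from row 1; 8 appends to row 2. P = [[1, 2, 5], [4, 6, 8], [7]].
Insert 3: 3 bumps 5 from row 1; 5 bumps 6 from row 2; 6 bumps 7 from row 3; 7 starts row 4. P = [[1, 2, 3], [4, 5, 8], [6], [7]].

So P = [[1, 2, 3], [4, 5, 8], [6], [7]].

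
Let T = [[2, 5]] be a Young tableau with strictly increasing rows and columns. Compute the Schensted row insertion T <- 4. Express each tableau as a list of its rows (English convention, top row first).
[[2, 4], [5]]

In row 1, 4 replaces 5 (the leftmost entry greater than 4); 5 is bumped to row 2. 5 starts a new row 2. The new tableau is [[2, 4], [5]].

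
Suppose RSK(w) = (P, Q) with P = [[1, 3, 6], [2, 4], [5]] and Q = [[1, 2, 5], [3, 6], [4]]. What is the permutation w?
2 5 4 1 6 3

Reverse the RSK construction: for i from n down to 1, find the cell of Q containing i, remove the entry at that cell from P, and reverse-bump it up through P; the value ejected from row 1 is w(i).

Step i=6: Q has 6 at row 2, column 2; remove 4 from row 2 of P and reverse-bump: 4 enters row 1 and ejects 3. So w(6) = 3. P is now [[1, 4, 6], [2], [5]].
Step i=5: Q has 5 at row 1, column 3; remove that cell from P, ejecting 6. So w(5) = 6. P is now [[1, 4], [2], [5]].
Step i=4: Q has 4 at row 3, column 1; remove 5 from row 3 of P and reverse-bump: 5 enters row 2 and ejects 2; 2 enters row 1 and ejects 1. So w(4) = 1. P is now [[2, 4], [5]].
Step i=3: Q has 3 at row 2, column 1; remove 5 from row 2 of P and reverse-bump: 5 enters row 1 and ejects 4. So w(3) = 4. P is now [[2, 5]].
Step i=2: Q has 2 at row 1, column 2; remove that cell from P, ejecting 5. So w(2) = 5. P is now [[2]].
Step i=1: Q has 1 at row 1, column 1; remove that cell from P, ejecting 2. So w(1) = 2. P is now [].

So w = 2 5 4 1 6 3.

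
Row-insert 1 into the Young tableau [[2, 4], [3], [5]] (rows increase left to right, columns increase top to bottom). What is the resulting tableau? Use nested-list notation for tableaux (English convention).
In row 1, 1 replaces 2 (the leftmost entry greater than 1); 2 is bumped to row 2. In row 2, 2 replaces 3 (the leftmost entry greater than 2); 3 is bumped to row 3. In row 3, 3 replaces 5 (the leftmost entry greater than 3); 5 is bumped to row 4. 5 starts a new row 4. The new tableau is [[1, 4], [2], [3], [5]].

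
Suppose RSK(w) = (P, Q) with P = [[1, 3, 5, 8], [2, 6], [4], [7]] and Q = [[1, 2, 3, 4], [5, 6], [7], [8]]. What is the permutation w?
Reverse RSK: for i = n, n-1, ..., 1, locate i in Q, remove the corresponding corner cell from P, and reverse-bump its entry up through P; the value ejected from row 1 is w(i).

So w = 2 4 7 8 3 6 5 1.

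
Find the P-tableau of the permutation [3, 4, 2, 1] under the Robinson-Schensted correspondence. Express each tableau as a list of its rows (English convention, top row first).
Insert 3: appended to row 1. P = [[3]].
Insert 4: appended to row 1. P = [[3, 4]].
Insert 2: 2 bumps 3 from row 1; 3 starts row 2. P = [[2, 4], [3]].
Insert 1: 1 bumps 2 from row 1; 2 bumps 3 from row 2; 3 starts row 3. P = [[1, 4], [2], [3]].

So P = [[1, 4], [2], [3]].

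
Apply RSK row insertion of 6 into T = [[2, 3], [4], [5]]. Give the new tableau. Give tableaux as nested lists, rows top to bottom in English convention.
[[2, 3, 6], [4], [5]]

6 is larger than every entry of row 1, so it is appended to row 1. The new tableau is [[2, 3, 6], [4], [5]].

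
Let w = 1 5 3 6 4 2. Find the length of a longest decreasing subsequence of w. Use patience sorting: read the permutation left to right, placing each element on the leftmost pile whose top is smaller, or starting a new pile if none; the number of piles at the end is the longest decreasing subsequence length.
1: new pile. tops = [1]
5: onto pile 1 (replacing 1). tops = [5]
3: new pile. tops = [5, 3]
6: onto pile 1 (replacing 5). tops = [6, 3]
4: onto pile 2 (replacing 3). tops = [6, 4]
2: new pile. tops = [6, 4, 2]

3 piles, so the longest decreasing subsequence has length 3.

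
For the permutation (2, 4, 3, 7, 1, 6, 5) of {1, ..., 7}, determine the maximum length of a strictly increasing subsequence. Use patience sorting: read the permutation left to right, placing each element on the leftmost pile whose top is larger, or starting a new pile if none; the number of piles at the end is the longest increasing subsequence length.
3

2: new pile. tops = [2]
4: new pile. tops = [2, 4]
3: onto pile 2 (replacing 4). tops = [2, 3]
7: new pile. tops = [2, 3, 7]
1: onto pile 1 (replacing 2). tops = [1, 3, 7]
6: onto pile 3 (replacing 7). tops = [1, 3, 6]
5: onto pile 3 (replacing 6). tops = [1, 3, 5]

3 piles, so the longest increasing subsequence has length 3.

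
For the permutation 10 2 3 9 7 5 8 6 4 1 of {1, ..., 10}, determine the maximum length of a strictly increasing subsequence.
4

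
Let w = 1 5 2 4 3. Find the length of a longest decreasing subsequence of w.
3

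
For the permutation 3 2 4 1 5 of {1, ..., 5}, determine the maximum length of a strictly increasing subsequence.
3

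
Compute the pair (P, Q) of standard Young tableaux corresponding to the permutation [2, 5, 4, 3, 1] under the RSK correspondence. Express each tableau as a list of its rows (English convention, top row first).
Insert each entry of the permutation into P by Schensted row insertion, recording in Q the position of each new cell.

Insert 2: appended to row 1. P = [[2]].
Insert 5: appended to row 1. P = [[2, 5]].
Insert 4: 4 bumps 5 from row 1; 5 starts row 2. P = [[2, 4], [5]].
Insert 3: 3 bumps 4 from row 1; 4 bumps 5 from row 2; 5 starts row 3. P = [[2, 3], [4], [5]].
Insert 1: 1 bumps 2 from row 1; 2 bumps 4 from row 2; 4 bumps 5 from row 3; 5 starts row 4. P = [[1, 3], [2], [4], [5]].

So P = [[1, 3], [2], [4], [5]], Q = [[1, 2], [3], [4], [5]].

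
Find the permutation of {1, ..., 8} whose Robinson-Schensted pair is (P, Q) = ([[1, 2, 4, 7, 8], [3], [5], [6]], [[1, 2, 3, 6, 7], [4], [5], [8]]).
Reverse the RSK construction: for i from n down to 1, find the cell of Q containing i, remove the entry at that cell from P, and reverse-bump it up through P; the value ejected from row 1 is w(i).

Step i=8: Q has 8 at row 4, column 1; remove 6 from row 4 of P and reverse-bump: 6 enters row 3 and ejects 5; 5 enters row 2 and ejects 3; 3 enters row 1 and ejects 2. So w(8) = 2. P is now [[1, 3, 4, 7, 8], [5], [6]].
Step i=7: Q has 7 at row 1, column 5; remove that cell from P, ejecting 8. So w(7) = 8. P is now [[1, 3, 4, 7], [5], [6]].
Step i=6: Q has 6 at row 1, column 4; remove that cell from P, ejecting 7. So w(6) = 7. P is now [[1, 3, 4], [5], [6]].
Step i=5: Q has 5 at row 3, column 1; remove 6 from row 3 of P and reverse-bump: 6 enters row 2 and ejects 5; 5 enters row 1 and ejects 4. So w(5) = 4. P is now [[1, 3, 5], [6]].
Step i=4: Q has 4 at row 2, column 1; remove 6 from row 2 of P and reverse-bump: 6 enters row 1 and ejects 5. So w(4) = 5. P is now [[1, 3, 6]].
Step i=3: Q has 3 at row 1, column 3; remove that cell from P, ejecting 6. So w(3) = 6. P is now [[1, 3]].
Step i=2: Q has 2 at row 1, column 2; remove that cell from P, ejecting 3. So w(2) = 3. P is now [[1]].
Step i=1: Q has 1 at row 1, column 1; remove that cell from P, ejecting 1. So w(1) = 1. P is now [].

So w = 1 3 6 5 4 7 8 2.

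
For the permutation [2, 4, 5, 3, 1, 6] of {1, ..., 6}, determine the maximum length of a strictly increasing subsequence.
4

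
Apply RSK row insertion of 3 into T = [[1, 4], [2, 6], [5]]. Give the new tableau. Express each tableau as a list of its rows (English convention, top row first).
In row 1, 3 replaces 4 (the leftmost entry greater than 3); 4 is bumped to row 2. In row 2, 4 replaces 6 (the leftmost entry greater than 4); 6 is bumped to row 3. 6 is appended to row 3. The new tableau is [[1, 3], [2, 4], [5, 6]].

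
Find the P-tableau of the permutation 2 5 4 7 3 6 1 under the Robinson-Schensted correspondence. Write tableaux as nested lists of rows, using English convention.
P = [[1, 3, 6], [2, 7], [4], [5]]

Insert 2: appended to row 1. P = [[2]].
Insert 5: appended to row 1. P = [[2, 5]].
Insert 4: 4 bumps 5 from row 1; 5 starts row 2. P = [[2, 4], [5]].
Insert 7: appended to row 1. P = [[2, 4, 7], [5]].
Insert 3: 3 bumps 4 from row 1; 4 bumps 5 from row 2; 5 starts row 3. P = [[2, 3, 7], [4], [5]].
Insert 6: 6 bumps 7 from row 1; 7 appends to row 2. P = [[2, 3, 6], [4, 7], [5]].
Insert 1: 1 bumps 2 from row 1; 2 bumps 4 from row 2; 4 bumps 5 from row 3; 5 starts row 4. P = [[1, 3, 6], [2, 7], [4], [5]].

So P = [[1, 3, 6], [2, 7], [4], [5]].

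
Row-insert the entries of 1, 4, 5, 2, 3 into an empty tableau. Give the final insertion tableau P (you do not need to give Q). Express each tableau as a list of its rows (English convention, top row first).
P = [[1, 2, 3], [4, 5]]

Insert 1: appended to row 1. P = [[1]].
Insert 4: appended to row 1. P = [[1, 4]].
Insert 5: appended to row 1. P = [[1, 4, 5]].
Insert 2: 2 bumps 4 from row 1; 4 starts row 2. P = [[1, 2, 5], [4]].
Insert 3: 3 bumps 5 from row 1; 5 appends to row 2. P = [[1, 2, 3], [4, 5]].

So P = [[1, 2, 3], [4, 5]].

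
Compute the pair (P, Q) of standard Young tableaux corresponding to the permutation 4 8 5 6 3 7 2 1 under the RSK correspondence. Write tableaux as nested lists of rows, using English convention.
Insert each entry of the permutation into P by Schensted row insertion, recording in Q the position of each new cell.

Insert 4: appended to row 1. P = [[4]], Q = [[1]].
Insert 8: appended to row 1. P = [[4, 8]], Q = [[1, 2]].
Insert 5: 5 bumps 8 from row 1; 8 starts row 2. P = [[4, 5], [8]], Q = [[1, 2], [3]].
Insert 6: appended to row 1. P = [[4, 5, 6], [8]], Q = [[1, 2, 4], [3]].
Insert 3: 3 bumps 4 from row 1; 4 bumps 8 from row 2; 8 starts row 3. P = [[3, 5, 6], [4], [8]], Q = [[1, 2, 4], [3], [5]].
Insert 7: appended to row 1. P = [[3, 5, 6, 7], [4], [8]], Q = [[1, 2, 4, 6], [3], [5]].
Insert 2: 2 bumps 3 from row 1; 3 bumps 4 from row 2; 4 bumps 8 from row 3; 8 starts row 4. P = [[2, 5, 6, 7], [3], [4], [8]], Q = [[1, 2, 4, 6], [3], [5], [7]].
Insert 1: 1 bumps 2 from row 1; 2 bumps 3 from row 2; 3 bumps 4 from row 3; 4 bumps 8 from row 4; 8 starts row 5. P = [[1, 5, 6, 7], [2], [3], [4], [8]], Q = [[1, 2, 4, 6], [3], [5], [7], [8]].

So P = [[1, 5, 6, 7], [2], [3], [4], [8]], Q = [[1, 2, 4, 6], [3], [5], [7], [8]].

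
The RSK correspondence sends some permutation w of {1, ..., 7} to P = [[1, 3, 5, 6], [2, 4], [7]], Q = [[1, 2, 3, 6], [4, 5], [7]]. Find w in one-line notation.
Reverse the RSK construction: for i from n down to 1, find the cell of Q containing i, remove the entry at that cell from P, and reverse-bump it up through P; the value ejected from row 1 is w(i).

Step i=7: Q has 7 at row 3, column 1; remove 7 from row 3 of P and reverse-bump: 7 enters row 2 and ejects 4; 4 enters row 1 and ejects 3. So w(7) = 3. P is now [[1, 4, 5, 6], [2, 7]].
Step i=6: Q has 6 at row 1, column 4; remove that cell from P, ejecting 6. So w(6) = 6. P is now [[1, 4, 5], [2, 7]].
Step i=5: Q has 5 at row 2, column 2; remove 7 from row 2 of P and reverse-bump: 7 enters row 1 and ejects 5. So w(5) = 5. P is now [[1, 4, 7], [2]].
Step i=4: Q has 4 at row 2, column 1; remove 2 from row 2 of P and reverse-bump: 2 enters row 1 and ejects 1. So w(4) = 1. P is now [[2, 4, 7]].
Step i=3: Q has 3 at row 1, column 3; remove that cell from P, ejecting 7. So w(3) = 7. P is now [[2, 4]].
Step i=2: Q has 2 at row 1, column 2; remove that cell from P, ejecting 4. So w(2) = 4. P is now [[2]].
Step i=1: Q has 1 at row 1, column 1; remove that cell from P, ejecting 2. So w(1) = 2. P is now [].

So w = 2 4 7 1 5 6 3.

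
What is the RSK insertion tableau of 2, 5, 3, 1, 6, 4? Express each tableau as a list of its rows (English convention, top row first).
Insert 2: appended to row 1. P = [[2]].
Insert 5: appended to row 1. P = [[2, 5]].
Insert 3: 3 bumps 5 from row 1; 5 starts row 2. P = [[2, 3], [5]].
Insert 1: 1 bumps 2 from row 1; 2 bumps 5 from row 2; 5 starts row 3. P = [[1, 3], [2], [5]].
Insert 6: appended to row 1. P = [[1, 3, 6], [2], [5]].
Insert 4: 4 bumps 6 from row 1; 6 appends to row 2. P = [[1, 3, 4], [2, 6], [5]].

So P = [[1, 3, 4], [2, 6], [5]].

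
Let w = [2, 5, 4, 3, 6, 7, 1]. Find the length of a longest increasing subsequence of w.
4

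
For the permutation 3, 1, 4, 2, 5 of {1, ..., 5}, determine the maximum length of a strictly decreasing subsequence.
2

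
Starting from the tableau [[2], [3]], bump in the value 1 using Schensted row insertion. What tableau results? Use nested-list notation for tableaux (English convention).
In row 1, 1 replaces 2 (the leftmost entry greater than 1); 2 is bumped to row 2. In row 2, 2 replaces 3 (the leftmost entry greater than 2); 3 is bumped to row 3. 3 starts a new row 3. The new tableau is [[1], [2], [3]].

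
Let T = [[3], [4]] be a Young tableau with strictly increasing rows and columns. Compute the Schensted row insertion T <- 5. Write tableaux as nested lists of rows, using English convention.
5 is larger than every entry of row 1, so it is appended to row 1. The new tableau is [[3, 5], [4]].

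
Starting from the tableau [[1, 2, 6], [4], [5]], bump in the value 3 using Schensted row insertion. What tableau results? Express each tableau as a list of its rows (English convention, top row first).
In row 1, 3 replaces 6 (the leftmost entry greater than 3); 6 is bumped to row 2. 6 is appended to row 2. The new tableau is [[1, 2, 3], [4, 6], [5]].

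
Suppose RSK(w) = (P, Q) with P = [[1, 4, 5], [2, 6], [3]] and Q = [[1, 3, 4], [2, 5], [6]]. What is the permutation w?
Reverse the RSK construction: for i from n down to 1, find the cell of Q containing i, remove the entry at that cell from P, and reverse-bump it up through P; the value ejected from row 1 is w(i).

Step i=6: Q has 6 at row 3, column 1; remove 3 from row 3 of P and reverse-bump: 3 enters row 2 and ejects 2; 2 enters row 1 and ejects 1. So w(6) = 1. P is now [[2, 4, 5], [3, 6]].
Step i=5: Q has 5 at row 2, column 2; remove 6 from row 2 of P and reverse-bump: 6 enters row 1 and ejects 5. So w(5) = 5. P is now [[2, 4, 6], [3]].
Step i=4: Q has 4 at row 1, column 3; remove that cell from P, ejecting 6. So w(4) = 6. P is now [[2, 4], [3]].
Step i=3: Q has 3 at row 1, column 2; remove that cell from P, ejecting 4. So w(3) = 4. P is now [[2], [3]].
Step i=2: Q has 2 at row 2, column 1; remove 3 from row 2 of P and reverse-bump: 3 enters row 1 and ejects 2. So w(2) = 2. P is now [[3]].
Step i=1: Q has 1 at row 1, column 1; remove that cell from P, ejecting 3. So w(1) = 3. P is now [].

So w = 3 2 4 6 5 1.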